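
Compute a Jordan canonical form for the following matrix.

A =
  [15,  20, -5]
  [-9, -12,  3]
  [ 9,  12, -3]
J_2(0) ⊕ J_1(0)

The characteristic polynomial is
  det(x·I − A) = x^3

Eigenvalues and multiplicities (the geometric multiplicity of λ is n − rank(A − λI), which equals the number of Jordan blocks for λ):
  λ = 0: algebraic multiplicity = 3, geometric multiplicity = 2

Determining the block sizes for each eigenvalue:
  λ = 0: 2 blocks summing to 3 forces exactly one block of size 2 and the rest size 1 → block sizes [2, 1]

Assembling the blocks gives a Jordan form
J =
  [0, 1, 0]
  [0, 0, 0]
  [0, 0, 0]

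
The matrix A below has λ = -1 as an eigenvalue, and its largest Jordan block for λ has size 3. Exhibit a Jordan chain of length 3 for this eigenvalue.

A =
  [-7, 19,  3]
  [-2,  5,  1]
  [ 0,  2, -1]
A Jordan chain for λ = -1 of length 3:
v_1 = (-2, 0, -4)ᵀ
v_2 = (-6, -2, 0)ᵀ
v_3 = (1, 0, 0)ᵀ

Let N = A − (-1)·I. We want v_3 with N^3 v_3 = 0 but N^2 v_3 ≠ 0; then v_{j-1} := N · v_j for j = 3, …, 2.

Pick v_3 = (1, 0, 0)ᵀ.
Then v_2 = N · v_3 = (-6, -2, 0)ᵀ.
Then v_1 = N · v_2 = (-2, 0, -4)ᵀ.

Sanity check: (A − (-1)·I) v_1 = (0, 0, 0)ᵀ = 0. ✓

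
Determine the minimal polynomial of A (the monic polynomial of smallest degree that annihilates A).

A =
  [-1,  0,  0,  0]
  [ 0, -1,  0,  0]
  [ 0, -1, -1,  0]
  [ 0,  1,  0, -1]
x^2 + 2*x + 1

The characteristic polynomial is χ_A(x) = (x + 1)^4, so the eigenvalues are known. The minimal polynomial is
  m_A(x) = Π_λ (x − λ)^{k_λ}
where k_λ is the size of the *largest* Jordan block for λ (equivalently, the smallest k with (A − λI)^k v = 0 for every generalised eigenvector v of λ).

  λ = -1: largest Jordan block has size 2, contributing (x + 1)^2

So m_A(x) = (x + 1)^2 = x^2 + 2*x + 1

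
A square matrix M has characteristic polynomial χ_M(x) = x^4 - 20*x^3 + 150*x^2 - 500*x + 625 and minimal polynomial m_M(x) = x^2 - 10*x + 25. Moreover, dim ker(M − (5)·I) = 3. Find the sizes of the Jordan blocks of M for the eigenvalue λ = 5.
Block sizes for λ = 5: [2, 1, 1]

Step 1 — from the characteristic polynomial, algebraic multiplicity of λ = 5 is 4. From dim ker(M − (5)·I) = 3, there are exactly 3 Jordan blocks for λ = 5.
Step 2 — from the minimal polynomial, the factor (x − 5)^2 tells us the largest block for λ = 5 has size 2.
Step 3 — with total size 4, 3 blocks, and largest block 2, the block sizes (in nonincreasing order) are [2, 1, 1].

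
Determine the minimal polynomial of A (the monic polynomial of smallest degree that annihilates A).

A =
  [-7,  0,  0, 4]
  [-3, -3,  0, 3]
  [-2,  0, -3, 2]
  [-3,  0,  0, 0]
x^2 + 7*x + 12

The characteristic polynomial is χ_A(x) = (x + 3)^3*(x + 4), so the eigenvalues are known. The minimal polynomial is
  m_A(x) = Π_λ (x − λ)^{k_λ}
where k_λ is the size of the *largest* Jordan block for λ (equivalently, the smallest k with (A − λI)^k v = 0 for every generalised eigenvector v of λ).

  λ = -4: largest Jordan block has size 1, contributing (x + 4)
  λ = -3: largest Jordan block has size 1, contributing (x + 3)

So m_A(x) = (x + 3)*(x + 4) = x^2 + 7*x + 12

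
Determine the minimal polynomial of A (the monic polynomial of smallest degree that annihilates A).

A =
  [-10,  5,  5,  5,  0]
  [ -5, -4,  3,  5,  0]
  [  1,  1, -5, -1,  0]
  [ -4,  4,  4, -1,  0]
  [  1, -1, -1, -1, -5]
x^3 + 15*x^2 + 75*x + 125

The characteristic polynomial is χ_A(x) = (x + 5)^5, so the eigenvalues are known. The minimal polynomial is
  m_A(x) = Π_λ (x − λ)^{k_λ}
where k_λ is the size of the *largest* Jordan block for λ (equivalently, the smallest k with (A − λI)^k v = 0 for every generalised eigenvector v of λ).

  λ = -5: largest Jordan block has size 3, contributing (x + 5)^3

So m_A(x) = (x + 5)^3 = x^3 + 15*x^2 + 75*x + 125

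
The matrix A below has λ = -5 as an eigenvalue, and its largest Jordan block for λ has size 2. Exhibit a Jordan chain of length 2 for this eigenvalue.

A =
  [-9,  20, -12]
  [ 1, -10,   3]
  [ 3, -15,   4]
A Jordan chain for λ = -5 of length 2:
v_1 = (-4, 1, 3)ᵀ
v_2 = (1, 0, 0)ᵀ

Let N = A − (-5)·I. We want v_2 with N^2 v_2 = 0 but N^1 v_2 ≠ 0; then v_{j-1} := N · v_j for j = 2, …, 2.

Pick v_2 = (1, 0, 0)ᵀ.
Then v_1 = N · v_2 = (-4, 1, 3)ᵀ.

Sanity check: (A − (-5)·I) v_1 = (0, 0, 0)ᵀ = 0. ✓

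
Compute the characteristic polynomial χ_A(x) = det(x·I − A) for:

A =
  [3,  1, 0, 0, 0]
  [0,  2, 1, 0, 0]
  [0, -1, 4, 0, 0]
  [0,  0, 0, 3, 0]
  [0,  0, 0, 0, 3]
x^5 - 15*x^4 + 90*x^3 - 270*x^2 + 405*x - 243

Expanding det(x·I − A) (e.g. by cofactor expansion or by noting that A is similar to its Jordan form J, which has the same characteristic polynomial as A) gives
  χ_A(x) = x^5 - 15*x^4 + 90*x^3 - 270*x^2 + 405*x - 243
which factors as (x - 3)^5. The eigenvalues (with algebraic multiplicities) are λ = 3 with multiplicity 5.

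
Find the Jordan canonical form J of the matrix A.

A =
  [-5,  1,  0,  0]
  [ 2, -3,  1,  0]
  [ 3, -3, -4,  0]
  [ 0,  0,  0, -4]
J_3(-4) ⊕ J_1(-4)

The characteristic polynomial is
  det(x·I − A) = x^4 + 16*x^3 + 96*x^2 + 256*x + 256 = (x + 4)^4

Eigenvalues and multiplicities (the geometric multiplicity of λ is n − rank(A − λI), which equals the number of Jordan blocks for λ):
  λ = -4: algebraic multiplicity = 4, geometric multiplicity = 2

Determining the block sizes for each eigenvalue:
  λ = -4: with am = 4 and gm = 2, the partition is not yet determined (e.g. several partitions of 4 into 2 parts exist). Let N = A − (-4)·I. Computing rank(N^1) = 2, rank(N^2) = 1, rank(N^3) = 0; the number of blocks of size ≥ j is rank(N^{j−1}) − rank(N^j), giving [2, 1, 1]. So we have 1 block(s) of size 3, 1 block(s) of size 1 → block sizes [3, 1]

Assembling the blocks gives a Jordan form
J =
  [-4,  1,  0,  0]
  [ 0, -4,  1,  0]
  [ 0,  0, -4,  0]
  [ 0,  0,  0, -4]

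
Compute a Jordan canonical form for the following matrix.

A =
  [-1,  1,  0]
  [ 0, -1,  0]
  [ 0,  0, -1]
J_2(-1) ⊕ J_1(-1)

The characteristic polynomial is
  det(x·I − A) = x^3 + 3*x^2 + 3*x + 1 = (x + 1)^3

Eigenvalues and multiplicities (the geometric multiplicity of λ is n − rank(A − λI), which equals the number of Jordan blocks for λ):
  λ = -1: algebraic multiplicity = 3, geometric multiplicity = 2

Determining the block sizes for each eigenvalue:
  λ = -1: 2 blocks summing to 3 forces exactly one block of size 2 and the rest size 1 → block sizes [2, 1]

Assembling the blocks gives a Jordan form
J =
  [-1,  1,  0]
  [ 0, -1,  0]
  [ 0,  0, -1]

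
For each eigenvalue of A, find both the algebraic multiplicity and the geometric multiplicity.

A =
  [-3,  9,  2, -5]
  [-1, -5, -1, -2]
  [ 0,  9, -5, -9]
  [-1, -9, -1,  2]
λ = -5: alg = 3, geom = 2; λ = 4: alg = 1, geom = 1

Step 1 — factor the characteristic polynomial to read off the algebraic multiplicities:
  χ_A(x) = (x - 4)*(x + 5)^3

Step 2 — compute geometric multiplicities via the rank-nullity identity g(λ) = n − rank(A − λI):
  rank(A − (-5)·I) = 2, so dim ker(A − (-5)·I) = n − 2 = 2
  rank(A − (4)·I) = 3, so dim ker(A − (4)·I) = n − 3 = 1

Summary:
  λ = -5: algebraic multiplicity = 3, geometric multiplicity = 2
  λ = 4: algebraic multiplicity = 1, geometric multiplicity = 1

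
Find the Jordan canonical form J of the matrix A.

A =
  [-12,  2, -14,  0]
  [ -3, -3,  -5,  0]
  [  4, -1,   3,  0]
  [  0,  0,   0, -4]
J_3(-4) ⊕ J_1(-4)

The characteristic polynomial is
  det(x·I − A) = x^4 + 16*x^3 + 96*x^2 + 256*x + 256 = (x + 4)^4

Eigenvalues and multiplicities (the geometric multiplicity of λ is n − rank(A − λI), which equals the number of Jordan blocks for λ):
  λ = -4: algebraic multiplicity = 4, geometric multiplicity = 2

Determining the block sizes for each eigenvalue:
  λ = -4: with am = 4 and gm = 2, the partition is not yet determined (e.g. several partitions of 4 into 2 parts exist). Let N = A − (-4)·I. Computing rank(N^1) = 2, rank(N^2) = 1, rank(N^3) = 0; the number of blocks of size ≥ j is rank(N^{j−1}) − rank(N^j), giving [2, 1, 1]. So we have 1 block(s) of size 3, 1 block(s) of size 1 → block sizes [3, 1]

Assembling the blocks gives a Jordan form
J =
  [-4,  1,  0,  0]
  [ 0, -4,  1,  0]
  [ 0,  0, -4,  0]
  [ 0,  0,  0, -4]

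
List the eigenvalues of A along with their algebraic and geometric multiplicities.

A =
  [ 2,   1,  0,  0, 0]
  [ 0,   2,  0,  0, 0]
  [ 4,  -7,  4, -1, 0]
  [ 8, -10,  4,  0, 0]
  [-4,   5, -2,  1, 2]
λ = 2: alg = 5, geom = 3

Step 1 — factor the characteristic polynomial to read off the algebraic multiplicities:
  χ_A(x) = (x - 2)^5

Step 2 — compute geometric multiplicities via the rank-nullity identity g(λ) = n − rank(A − λI):
  rank(A − (2)·I) = 2, so dim ker(A − (2)·I) = n − 2 = 3

Summary:
  λ = 2: algebraic multiplicity = 5, geometric multiplicity = 3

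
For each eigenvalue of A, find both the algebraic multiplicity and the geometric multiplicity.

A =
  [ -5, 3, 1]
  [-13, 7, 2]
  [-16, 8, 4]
λ = 2: alg = 3, geom = 1

Step 1 — factor the characteristic polynomial to read off the algebraic multiplicities:
  χ_A(x) = (x - 2)^3

Step 2 — compute geometric multiplicities via the rank-nullity identity g(λ) = n − rank(A − λI):
  rank(A − (2)·I) = 2, so dim ker(A − (2)·I) = n − 2 = 1

Summary:
  λ = 2: algebraic multiplicity = 3, geometric multiplicity = 1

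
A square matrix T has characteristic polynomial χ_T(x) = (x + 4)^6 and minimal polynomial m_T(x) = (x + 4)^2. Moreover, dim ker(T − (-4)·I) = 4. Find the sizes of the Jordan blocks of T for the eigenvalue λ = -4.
Block sizes for λ = -4: [2, 2, 1, 1]

Step 1 — from the characteristic polynomial, algebraic multiplicity of λ = -4 is 6. From dim ker(T − (-4)·I) = 4, there are exactly 4 Jordan blocks for λ = -4.
Step 2 — from the minimal polynomial, the factor (x + 4)^2 tells us the largest block for λ = -4 has size 2.
Step 3 — with total size 6, 4 blocks, and largest block 2, the block sizes (in nonincreasing order) are [2, 2, 1, 1].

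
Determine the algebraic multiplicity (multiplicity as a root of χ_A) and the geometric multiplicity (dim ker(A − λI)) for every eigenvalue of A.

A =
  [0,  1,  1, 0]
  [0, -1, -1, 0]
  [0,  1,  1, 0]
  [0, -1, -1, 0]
λ = 0: alg = 4, geom = 3

Step 1 — factor the characteristic polynomial to read off the algebraic multiplicities:
  χ_A(x) = x^4

Step 2 — compute geometric multiplicities via the rank-nullity identity g(λ) = n − rank(A − λI):
  rank(A − (0)·I) = 1, so dim ker(A − (0)·I) = n − 1 = 3

Summary:
  λ = 0: algebraic multiplicity = 4, geometric multiplicity = 3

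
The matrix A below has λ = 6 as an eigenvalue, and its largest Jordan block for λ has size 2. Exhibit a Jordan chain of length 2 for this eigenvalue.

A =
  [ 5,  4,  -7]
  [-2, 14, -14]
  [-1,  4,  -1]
A Jordan chain for λ = 6 of length 2:
v_1 = (-1, -2, -1)ᵀ
v_2 = (1, 0, 0)ᵀ

Let N = A − (6)·I. We want v_2 with N^2 v_2 = 0 but N^1 v_2 ≠ 0; then v_{j-1} := N · v_j for j = 2, …, 2.

Pick v_2 = (1, 0, 0)ᵀ.
Then v_1 = N · v_2 = (-1, -2, -1)ᵀ.

Sanity check: (A − (6)·I) v_1 = (0, 0, 0)ᵀ = 0. ✓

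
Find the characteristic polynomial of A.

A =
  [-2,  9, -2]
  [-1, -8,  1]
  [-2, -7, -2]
x^3 + 12*x^2 + 48*x + 64

Expanding det(x·I − A) (e.g. by cofactor expansion or by noting that A is similar to its Jordan form J, which has the same characteristic polynomial as A) gives
  χ_A(x) = x^3 + 12*x^2 + 48*x + 64
which factors as (x + 4)^3. The eigenvalues (with algebraic multiplicities) are λ = -4 with multiplicity 3.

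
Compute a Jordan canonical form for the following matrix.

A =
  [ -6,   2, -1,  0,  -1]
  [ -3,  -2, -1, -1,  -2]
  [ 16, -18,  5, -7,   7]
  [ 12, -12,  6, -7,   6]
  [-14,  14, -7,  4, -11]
J_1(-5) ⊕ J_2(-4) ⊕ J_2(-4)

The characteristic polynomial is
  det(x·I − A) = x^5 + 21*x^4 + 176*x^3 + 736*x^2 + 1536*x + 1280 = (x + 4)^4*(x + 5)

Eigenvalues and multiplicities (the geometric multiplicity of λ is n − rank(A − λI), which equals the number of Jordan blocks for λ):
  λ = -5: algebraic multiplicity = 1, geometric multiplicity = 1
  λ = -4: algebraic multiplicity = 4, geometric multiplicity = 2

Determining the block sizes for each eigenvalue:
  λ = -5: one block (gm = 1), so the single block has size am = 1 → block sizes [1]
  λ = -4: with am = 4 and gm = 2, the partition is not yet determined (e.g. several partitions of 4 into 2 parts exist). Let N = A − (-4)·I. Computing rank(N^1) = 3, rank(N^2) = 1; the number of blocks of size ≥ j is rank(N^{j−1}) − rank(N^j), giving [2, 2]. So we have 2 block(s) of size 2 → block sizes [2, 2]

Assembling the blocks gives a Jordan form
J =
  [-5,  0,  0,  0,  0]
  [ 0, -4,  1,  0,  0]
  [ 0,  0, -4,  0,  0]
  [ 0,  0,  0, -4,  1]
  [ 0,  0,  0,  0, -4]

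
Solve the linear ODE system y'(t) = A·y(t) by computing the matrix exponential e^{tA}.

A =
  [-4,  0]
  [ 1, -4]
e^{tA} =
  [exp(-4*t), 0]
  [t*exp(-4*t), exp(-4*t)]

Strategy: write A = P · J · P⁻¹ where J is a Jordan canonical form, so e^{tA} = P · e^{tJ} · P⁻¹, and e^{tJ} can be computed block-by-block.

A has Jordan form
J =
  [-4,  1]
  [ 0, -4]
(up to reordering of blocks).

Per-block formulas:
  For a 2×2 Jordan block J_2(-4): exp(t · J_2(-4)) = e^(-4t)·(I + t·N), where N is the 2×2 nilpotent shift.

After assembling e^{tJ} and conjugating by P, we get:

e^{tA} =
  [exp(-4*t), 0]
  [t*exp(-4*t), exp(-4*t)]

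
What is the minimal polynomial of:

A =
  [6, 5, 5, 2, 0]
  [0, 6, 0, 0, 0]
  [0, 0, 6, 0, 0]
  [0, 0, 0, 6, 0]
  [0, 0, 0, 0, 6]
x^2 - 12*x + 36

The characteristic polynomial is χ_A(x) = (x - 6)^5, so the eigenvalues are known. The minimal polynomial is
  m_A(x) = Π_λ (x − λ)^{k_λ}
where k_λ is the size of the *largest* Jordan block for λ (equivalently, the smallest k with (A − λI)^k v = 0 for every generalised eigenvector v of λ).

  λ = 6: largest Jordan block has size 2, contributing (x − 6)^2

So m_A(x) = (x - 6)^2 = x^2 - 12*x + 36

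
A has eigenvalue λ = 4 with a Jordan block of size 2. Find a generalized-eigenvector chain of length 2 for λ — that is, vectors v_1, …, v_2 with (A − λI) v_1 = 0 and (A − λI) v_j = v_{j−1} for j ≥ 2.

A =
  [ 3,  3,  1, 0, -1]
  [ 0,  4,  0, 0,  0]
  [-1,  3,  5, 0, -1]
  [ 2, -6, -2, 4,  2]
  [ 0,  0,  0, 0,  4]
A Jordan chain for λ = 4 of length 2:
v_1 = (-1, 0, -1, 2, 0)ᵀ
v_2 = (1, 0, 0, 0, 0)ᵀ

Let N = A − (4)·I. We want v_2 with N^2 v_2 = 0 but N^1 v_2 ≠ 0; then v_{j-1} := N · v_j for j = 2, …, 2.

Pick v_2 = (1, 0, 0, 0, 0)ᵀ.
Then v_1 = N · v_2 = (-1, 0, -1, 2, 0)ᵀ.

Sanity check: (A − (4)·I) v_1 = (0, 0, 0, 0, 0)ᵀ = 0. ✓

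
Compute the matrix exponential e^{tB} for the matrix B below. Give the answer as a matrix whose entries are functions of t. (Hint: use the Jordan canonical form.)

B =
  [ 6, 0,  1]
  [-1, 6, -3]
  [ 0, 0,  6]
e^{tB} =
  [exp(6*t), 0, t*exp(6*t)]
  [-t*exp(6*t), exp(6*t), -t^2*exp(6*t)/2 - 3*t*exp(6*t)]
  [0, 0, exp(6*t)]

Strategy: write B = P · J · P⁻¹ where J is a Jordan canonical form, so e^{tB} = P · e^{tJ} · P⁻¹, and e^{tJ} can be computed block-by-block.

B has Jordan form
J =
  [6, 1, 0]
  [0, 6, 1]
  [0, 0, 6]
(up to reordering of blocks).

Per-block formulas:
  For a 3×3 Jordan block J_3(6): exp(t · J_3(6)) = e^(6t)·(I + t·N + (t^2/2)·N^2), where N is the 3×3 nilpotent shift.

After assembling e^{tJ} and conjugating by P, we get:

e^{tB} =
  [exp(6*t), 0, t*exp(6*t)]
  [-t*exp(6*t), exp(6*t), -t^2*exp(6*t)/2 - 3*t*exp(6*t)]
  [0, 0, exp(6*t)]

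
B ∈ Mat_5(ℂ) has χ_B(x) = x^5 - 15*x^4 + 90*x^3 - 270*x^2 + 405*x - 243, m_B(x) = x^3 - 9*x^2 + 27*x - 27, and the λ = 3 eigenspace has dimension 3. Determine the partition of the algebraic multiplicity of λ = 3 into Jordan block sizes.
Block sizes for λ = 3: [3, 1, 1]

Step 1 — from the characteristic polynomial, algebraic multiplicity of λ = 3 is 5. From dim ker(B − (3)·I) = 3, there are exactly 3 Jordan blocks for λ = 3.
Step 2 — from the minimal polynomial, the factor (x − 3)^3 tells us the largest block for λ = 3 has size 3.
Step 3 — with total size 5, 3 blocks, and largest block 3, the block sizes (in nonincreasing order) are [3, 1, 1].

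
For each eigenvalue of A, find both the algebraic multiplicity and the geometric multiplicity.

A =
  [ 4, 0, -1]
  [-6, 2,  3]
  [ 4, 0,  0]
λ = 2: alg = 3, geom = 2

Step 1 — factor the characteristic polynomial to read off the algebraic multiplicities:
  χ_A(x) = (x - 2)^3

Step 2 — compute geometric multiplicities via the rank-nullity identity g(λ) = n − rank(A − λI):
  rank(A − (2)·I) = 1, so dim ker(A − (2)·I) = n − 1 = 2

Summary:
  λ = 2: algebraic multiplicity = 3, geometric multiplicity = 2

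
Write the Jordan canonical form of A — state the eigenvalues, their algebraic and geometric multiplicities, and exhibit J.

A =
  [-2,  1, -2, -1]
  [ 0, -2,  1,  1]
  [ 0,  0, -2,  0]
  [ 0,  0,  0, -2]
J_3(-2) ⊕ J_1(-2)

The characteristic polynomial is
  det(x·I − A) = x^4 + 8*x^3 + 24*x^2 + 32*x + 16 = (x + 2)^4

Eigenvalues and multiplicities (the geometric multiplicity of λ is n − rank(A − λI), which equals the number of Jordan blocks for λ):
  λ = -2: algebraic multiplicity = 4, geometric multiplicity = 2

Determining the block sizes for each eigenvalue:
  λ = -2: with am = 4 and gm = 2, the partition is not yet determined (e.g. several partitions of 4 into 2 parts exist). Let N = A − (-2)·I. Computing rank(N^1) = 2, rank(N^2) = 1, rank(N^3) = 0; the number of blocks of size ≥ j is rank(N^{j−1}) − rank(N^j), giving [2, 1, 1]. So we have 1 block(s) of size 3, 1 block(s) of size 1 → block sizes [3, 1]

Assembling the blocks gives a Jordan form
J =
  [-2,  1,  0,  0]
  [ 0, -2,  1,  0]
  [ 0,  0, -2,  0]
  [ 0,  0,  0, -2]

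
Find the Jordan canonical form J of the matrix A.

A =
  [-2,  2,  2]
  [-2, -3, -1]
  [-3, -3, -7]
J_3(-4)

The characteristic polynomial is
  det(x·I − A) = x^3 + 12*x^2 + 48*x + 64 = (x + 4)^3

Eigenvalues and multiplicities (the geometric multiplicity of λ is n − rank(A − λI), which equals the number of Jordan blocks for λ):
  λ = -4: algebraic multiplicity = 3, geometric multiplicity = 1

Determining the block sizes for each eigenvalue:
  λ = -4: one block (gm = 1), so the single block has size am = 3 → block sizes [3]

Assembling the blocks gives a Jordan form
J =
  [-4,  1,  0]
  [ 0, -4,  1]
  [ 0,  0, -4]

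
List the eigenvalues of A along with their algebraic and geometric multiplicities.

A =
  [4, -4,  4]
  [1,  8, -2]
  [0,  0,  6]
λ = 6: alg = 3, geom = 2

Step 1 — factor the characteristic polynomial to read off the algebraic multiplicities:
  χ_A(x) = (x - 6)^3

Step 2 — compute geometric multiplicities via the rank-nullity identity g(λ) = n − rank(A − λI):
  rank(A − (6)·I) = 1, so dim ker(A − (6)·I) = n − 1 = 2

Summary:
  λ = 6: algebraic multiplicity = 3, geometric multiplicity = 2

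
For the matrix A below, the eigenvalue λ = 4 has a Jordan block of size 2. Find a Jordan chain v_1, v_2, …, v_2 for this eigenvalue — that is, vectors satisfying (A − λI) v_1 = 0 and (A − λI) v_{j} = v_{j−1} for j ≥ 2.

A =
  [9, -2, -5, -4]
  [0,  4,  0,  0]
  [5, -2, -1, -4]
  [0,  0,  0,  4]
A Jordan chain for λ = 4 of length 2:
v_1 = (5, 0, 5, 0)ᵀ
v_2 = (1, 0, 0, 0)ᵀ

Let N = A − (4)·I. We want v_2 with N^2 v_2 = 0 but N^1 v_2 ≠ 0; then v_{j-1} := N · v_j for j = 2, …, 2.

Pick v_2 = (1, 0, 0, 0)ᵀ.
Then v_1 = N · v_2 = (5, 0, 5, 0)ᵀ.

Sanity check: (A − (4)·I) v_1 = (0, 0, 0, 0)ᵀ = 0. ✓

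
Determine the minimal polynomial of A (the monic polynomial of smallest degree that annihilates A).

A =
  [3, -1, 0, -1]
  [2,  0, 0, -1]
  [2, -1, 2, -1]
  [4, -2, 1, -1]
x^3 - 3*x^2 + 3*x - 1

The characteristic polynomial is χ_A(x) = (x - 1)^4, so the eigenvalues are known. The minimal polynomial is
  m_A(x) = Π_λ (x − λ)^{k_λ}
where k_λ is the size of the *largest* Jordan block for λ (equivalently, the smallest k with (A − λI)^k v = 0 for every generalised eigenvector v of λ).

  λ = 1: largest Jordan block has size 3, contributing (x − 1)^3

So m_A(x) = (x - 1)^3 = x^3 - 3*x^2 + 3*x - 1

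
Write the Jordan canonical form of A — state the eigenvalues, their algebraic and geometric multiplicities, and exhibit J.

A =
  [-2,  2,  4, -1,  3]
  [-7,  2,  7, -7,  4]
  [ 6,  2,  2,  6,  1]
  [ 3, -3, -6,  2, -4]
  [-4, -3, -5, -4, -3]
J_3(-1) ⊕ J_2(2)

The characteristic polynomial is
  det(x·I − A) = x^5 - x^4 - 5*x^3 + x^2 + 8*x + 4 = (x - 2)^2*(x + 1)^3

Eigenvalues and multiplicities (the geometric multiplicity of λ is n − rank(A − λI), which equals the number of Jordan blocks for λ):
  λ = -1: algebraic multiplicity = 3, geometric multiplicity = 1
  λ = 2: algebraic multiplicity = 2, geometric multiplicity = 1

Determining the block sizes for each eigenvalue:
  λ = -1: one block (gm = 1), so the single block has size am = 3 → block sizes [3]
  λ = 2: one block (gm = 1), so the single block has size am = 2 → block sizes [2]

Assembling the blocks gives a Jordan form
J =
  [-1,  1,  0, 0, 0]
  [ 0, -1,  1, 0, 0]
  [ 0,  0, -1, 0, 0]
  [ 0,  0,  0, 2, 1]
  [ 0,  0,  0, 0, 2]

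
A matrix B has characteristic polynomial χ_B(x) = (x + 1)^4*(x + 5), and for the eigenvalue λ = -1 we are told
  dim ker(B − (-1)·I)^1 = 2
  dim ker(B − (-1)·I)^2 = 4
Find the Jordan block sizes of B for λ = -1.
Block sizes for λ = -1: [2, 2]

From the dimensions of kernels of powers, the number of Jordan blocks of size at least j is d_j − d_{j−1} where d_j = dim ker(N^j) (with d_0 = 0). Computing the differences gives [2, 2].
The number of blocks of size exactly k is (#blocks of size ≥ k) − (#blocks of size ≥ k + 1), so the partition is: 2 block(s) of size 2.
In nonincreasing order the block sizes are [2, 2].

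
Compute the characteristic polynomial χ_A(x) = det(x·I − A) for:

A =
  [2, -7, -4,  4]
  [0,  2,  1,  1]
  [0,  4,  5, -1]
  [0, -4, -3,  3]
x^4 - 12*x^3 + 48*x^2 - 80*x + 48

Expanding det(x·I − A) (e.g. by cofactor expansion or by noting that A is similar to its Jordan form J, which has the same characteristic polynomial as A) gives
  χ_A(x) = x^4 - 12*x^3 + 48*x^2 - 80*x + 48
which factors as (x - 6)*(x - 2)^3. The eigenvalues (with algebraic multiplicities) are λ = 2 with multiplicity 3, λ = 6 with multiplicity 1.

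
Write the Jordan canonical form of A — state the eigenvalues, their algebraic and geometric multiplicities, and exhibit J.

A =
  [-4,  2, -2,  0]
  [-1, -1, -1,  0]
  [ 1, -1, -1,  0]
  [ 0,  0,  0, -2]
J_2(-2) ⊕ J_1(-2) ⊕ J_1(-2)

The characteristic polynomial is
  det(x·I − A) = x^4 + 8*x^3 + 24*x^2 + 32*x + 16 = (x + 2)^4

Eigenvalues and multiplicities (the geometric multiplicity of λ is n − rank(A − λI), which equals the number of Jordan blocks for λ):
  λ = -2: algebraic multiplicity = 4, geometric multiplicity = 3

Determining the block sizes for each eigenvalue:
  λ = -2: 3 blocks summing to 4 forces exactly one block of size 2 and the rest size 1 → block sizes [2, 1, 1]

Assembling the blocks gives a Jordan form
J =
  [-2,  1,  0,  0]
  [ 0, -2,  0,  0]
  [ 0,  0, -2,  0]
  [ 0,  0,  0, -2]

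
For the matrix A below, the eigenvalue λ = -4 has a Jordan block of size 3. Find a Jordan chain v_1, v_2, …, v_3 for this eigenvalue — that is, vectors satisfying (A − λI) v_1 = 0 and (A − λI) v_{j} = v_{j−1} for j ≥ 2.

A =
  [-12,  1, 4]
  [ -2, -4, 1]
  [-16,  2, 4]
A Jordan chain for λ = -4 of length 3:
v_1 = (-2, 0, -4)ᵀ
v_2 = (-8, -2, -16)ᵀ
v_3 = (1, 0, 0)ᵀ

Let N = A − (-4)·I. We want v_3 with N^3 v_3 = 0 but N^2 v_3 ≠ 0; then v_{j-1} := N · v_j for j = 3, …, 2.

Pick v_3 = (1, 0, 0)ᵀ.
Then v_2 = N · v_3 = (-8, -2, -16)ᵀ.
Then v_1 = N · v_2 = (-2, 0, -4)ᵀ.

Sanity check: (A − (-4)·I) v_1 = (0, 0, 0)ᵀ = 0. ✓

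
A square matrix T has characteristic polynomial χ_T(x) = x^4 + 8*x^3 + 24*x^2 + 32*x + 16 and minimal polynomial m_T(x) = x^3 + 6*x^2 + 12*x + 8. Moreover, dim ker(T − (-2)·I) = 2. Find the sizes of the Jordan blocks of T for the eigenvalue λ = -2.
Block sizes for λ = -2: [3, 1]

Step 1 — from the characteristic polynomial, algebraic multiplicity of λ = -2 is 4. From dim ker(T − (-2)·I) = 2, there are exactly 2 Jordan blocks for λ = -2.
Step 2 — from the minimal polynomial, the factor (x + 2)^3 tells us the largest block for λ = -2 has size 3.
Step 3 — with total size 4, 2 blocks, and largest block 3, the block sizes (in nonincreasing order) are [3, 1].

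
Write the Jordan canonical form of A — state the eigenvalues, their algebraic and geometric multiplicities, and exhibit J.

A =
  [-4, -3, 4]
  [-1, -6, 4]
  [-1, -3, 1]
J_2(-3) ⊕ J_1(-3)

The characteristic polynomial is
  det(x·I − A) = x^3 + 9*x^2 + 27*x + 27 = (x + 3)^3

Eigenvalues and multiplicities (the geometric multiplicity of λ is n − rank(A − λI), which equals the number of Jordan blocks for λ):
  λ = -3: algebraic multiplicity = 3, geometric multiplicity = 2

Determining the block sizes for each eigenvalue:
  λ = -3: 2 blocks summing to 3 forces exactly one block of size 2 and the rest size 1 → block sizes [2, 1]

Assembling the blocks gives a Jordan form
J =
  [-3,  1,  0]
  [ 0, -3,  0]
  [ 0,  0, -3]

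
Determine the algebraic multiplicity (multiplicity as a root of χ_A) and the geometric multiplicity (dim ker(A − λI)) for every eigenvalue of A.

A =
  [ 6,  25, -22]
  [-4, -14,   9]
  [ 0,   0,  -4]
λ = -4: alg = 3, geom = 1

Step 1 — factor the characteristic polynomial to read off the algebraic multiplicities:
  χ_A(x) = (x + 4)^3

Step 2 — compute geometric multiplicities via the rank-nullity identity g(λ) = n − rank(A − λI):
  rank(A − (-4)·I) = 2, so dim ker(A − (-4)·I) = n − 2 = 1

Summary:
  λ = -4: algebraic multiplicity = 3, geometric multiplicity = 1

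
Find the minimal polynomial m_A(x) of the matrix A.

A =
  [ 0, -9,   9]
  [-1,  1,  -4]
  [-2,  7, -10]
x^3 + 9*x^2 + 27*x + 27

The characteristic polynomial is χ_A(x) = (x + 3)^3, so the eigenvalues are known. The minimal polynomial is
  m_A(x) = Π_λ (x − λ)^{k_λ}
where k_λ is the size of the *largest* Jordan block for λ (equivalently, the smallest k with (A − λI)^k v = 0 for every generalised eigenvector v of λ).

  λ = -3: largest Jordan block has size 3, contributing (x + 3)^3

So m_A(x) = (x + 3)^3 = x^3 + 9*x^2 + 27*x + 27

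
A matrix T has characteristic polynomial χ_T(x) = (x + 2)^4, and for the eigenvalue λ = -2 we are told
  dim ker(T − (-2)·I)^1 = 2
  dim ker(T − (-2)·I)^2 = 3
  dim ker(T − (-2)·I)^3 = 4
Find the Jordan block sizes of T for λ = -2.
Block sizes for λ = -2: [3, 1]

From the dimensions of kernels of powers, the number of Jordan blocks of size at least j is d_j − d_{j−1} where d_j = dim ker(N^j) (with d_0 = 0). Computing the differences gives [2, 1, 1].
The number of blocks of size exactly k is (#blocks of size ≥ k) − (#blocks of size ≥ k + 1), so the partition is: 1 block(s) of size 1, 1 block(s) of size 3.
In nonincreasing order the block sizes are [3, 1].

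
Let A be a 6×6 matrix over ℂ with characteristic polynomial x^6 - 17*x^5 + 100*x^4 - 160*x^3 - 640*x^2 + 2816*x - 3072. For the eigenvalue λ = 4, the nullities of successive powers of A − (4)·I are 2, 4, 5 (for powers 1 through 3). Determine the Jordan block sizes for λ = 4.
Block sizes for λ = 4: [3, 2]

From the dimensions of kernels of powers, the number of Jordan blocks of size at least j is d_j − d_{j−1} where d_j = dim ker(N^j) (with d_0 = 0). Computing the differences gives [2, 2, 1].
The number of blocks of size exactly k is (#blocks of size ≥ k) − (#blocks of size ≥ k + 1), so the partition is: 1 block(s) of size 2, 1 block(s) of size 3.
In nonincreasing order the block sizes are [3, 2].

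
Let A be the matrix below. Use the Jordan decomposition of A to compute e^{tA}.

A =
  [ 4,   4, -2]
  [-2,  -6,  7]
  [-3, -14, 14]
e^{tA} =
  [-t^2*exp(4*t) + exp(4*t), -6*t^2*exp(4*t) + 4*t*exp(4*t), 4*t^2*exp(4*t) - 2*t*exp(4*t)]
  [-t^2*exp(4*t)/2 - 2*t*exp(4*t), -3*t^2*exp(4*t) - 10*t*exp(4*t) + exp(4*t), 2*t^2*exp(4*t) + 7*t*exp(4*t)]
  [-t^2*exp(4*t) - 3*t*exp(4*t), -6*t^2*exp(4*t) - 14*t*exp(4*t), 4*t^2*exp(4*t) + 10*t*exp(4*t) + exp(4*t)]

Strategy: write A = P · J · P⁻¹ where J is a Jordan canonical form, so e^{tA} = P · e^{tJ} · P⁻¹, and e^{tJ} can be computed block-by-block.

A has Jordan form
J =
  [4, 1, 0]
  [0, 4, 1]
  [0, 0, 4]
(up to reordering of blocks).

Per-block formulas:
  For a 3×3 Jordan block J_3(4): exp(t · J_3(4)) = e^(4t)·(I + t·N + (t^2/2)·N^2), where N is the 3×3 nilpotent shift.

After assembling e^{tJ} and conjugating by P, we get:

e^{tA} =
  [-t^2*exp(4*t) + exp(4*t), -6*t^2*exp(4*t) + 4*t*exp(4*t), 4*t^2*exp(4*t) - 2*t*exp(4*t)]
  [-t^2*exp(4*t)/2 - 2*t*exp(4*t), -3*t^2*exp(4*t) - 10*t*exp(4*t) + exp(4*t), 2*t^2*exp(4*t) + 7*t*exp(4*t)]
  [-t^2*exp(4*t) - 3*t*exp(4*t), -6*t^2*exp(4*t) - 14*t*exp(4*t), 4*t^2*exp(4*t) + 10*t*exp(4*t) + exp(4*t)]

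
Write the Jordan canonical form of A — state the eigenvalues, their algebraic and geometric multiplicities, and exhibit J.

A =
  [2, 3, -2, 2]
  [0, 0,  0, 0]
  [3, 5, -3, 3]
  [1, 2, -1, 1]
J_2(0) ⊕ J_2(0)

The characteristic polynomial is
  det(x·I − A) = x^4

Eigenvalues and multiplicities (the geometric multiplicity of λ is n − rank(A − λI), which equals the number of Jordan blocks for λ):
  λ = 0: algebraic multiplicity = 4, geometric multiplicity = 2

Determining the block sizes for each eigenvalue:
  λ = 0: with am = 4 and gm = 2, the partition is not yet determined (e.g. several partitions of 4 into 2 parts exist). Let N = A − (0)·I. Computing rank(N^1) = 2, rank(N^2) = 0; the number of blocks of size ≥ j is rank(N^{j−1}) − rank(N^j), giving [2, 2]. So we have 2 block(s) of size 2 → block sizes [2, 2]

Assembling the blocks gives a Jordan form
J =
  [0, 1, 0, 0]
  [0, 0, 0, 0]
  [0, 0, 0, 1]
  [0, 0, 0, 0]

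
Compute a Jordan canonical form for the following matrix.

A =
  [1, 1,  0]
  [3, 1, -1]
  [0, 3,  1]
J_3(1)

The characteristic polynomial is
  det(x·I − A) = x^3 - 3*x^2 + 3*x - 1 = (x - 1)^3

Eigenvalues and multiplicities (the geometric multiplicity of λ is n − rank(A − λI), which equals the number of Jordan blocks for λ):
  λ = 1: algebraic multiplicity = 3, geometric multiplicity = 1

Determining the block sizes for each eigenvalue:
  λ = 1: one block (gm = 1), so the single block has size am = 3 → block sizes [3]

Assembling the blocks gives a Jordan form
J =
  [1, 1, 0]
  [0, 1, 1]
  [0, 0, 1]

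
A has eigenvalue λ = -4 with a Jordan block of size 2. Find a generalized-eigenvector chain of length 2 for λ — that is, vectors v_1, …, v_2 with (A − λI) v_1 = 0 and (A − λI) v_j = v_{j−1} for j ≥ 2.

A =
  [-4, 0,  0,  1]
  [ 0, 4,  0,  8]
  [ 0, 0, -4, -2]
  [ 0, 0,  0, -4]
A Jordan chain for λ = -4 of length 2:
v_1 = (-1, 0, 2, 0)ᵀ
v_2 = (0, 1, 0, -1)ᵀ

Let N = A − (-4)·I. We want v_2 with N^2 v_2 = 0 but N^1 v_2 ≠ 0; then v_{j-1} := N · v_j for j = 2, …, 2.

Pick v_2 = (0, 1, 0, -1)ᵀ.
Then v_1 = N · v_2 = (-1, 0, 2, 0)ᵀ.

Sanity check: (A − (-4)·I) v_1 = (0, 0, 0, 0)ᵀ = 0. ✓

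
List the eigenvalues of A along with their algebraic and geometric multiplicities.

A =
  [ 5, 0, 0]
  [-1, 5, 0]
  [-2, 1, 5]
λ = 5: alg = 3, geom = 1

Step 1 — factor the characteristic polynomial to read off the algebraic multiplicities:
  χ_A(x) = (x - 5)^3

Step 2 — compute geometric multiplicities via the rank-nullity identity g(λ) = n − rank(A − λI):
  rank(A − (5)·I) = 2, so dim ker(A − (5)·I) = n − 2 = 1

Summary:
  λ = 5: algebraic multiplicity = 3, geometric multiplicity = 1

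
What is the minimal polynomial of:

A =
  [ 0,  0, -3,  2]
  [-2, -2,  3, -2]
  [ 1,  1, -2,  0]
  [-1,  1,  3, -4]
x^3 + 6*x^2 + 12*x + 8

The characteristic polynomial is χ_A(x) = (x + 2)^4, so the eigenvalues are known. The minimal polynomial is
  m_A(x) = Π_λ (x − λ)^{k_λ}
where k_λ is the size of the *largest* Jordan block for λ (equivalently, the smallest k with (A − λI)^k v = 0 for every generalised eigenvector v of λ).

  λ = -2: largest Jordan block has size 3, contributing (x + 2)^3

So m_A(x) = (x + 2)^3 = x^3 + 6*x^2 + 12*x + 8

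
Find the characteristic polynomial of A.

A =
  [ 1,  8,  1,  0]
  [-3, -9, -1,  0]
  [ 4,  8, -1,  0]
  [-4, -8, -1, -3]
x^4 + 12*x^3 + 54*x^2 + 108*x + 81

Expanding det(x·I − A) (e.g. by cofactor expansion or by noting that A is similar to its Jordan form J, which has the same characteristic polynomial as A) gives
  χ_A(x) = x^4 + 12*x^3 + 54*x^2 + 108*x + 81
which factors as (x + 3)^4. The eigenvalues (with algebraic multiplicities) are λ = -3 with multiplicity 4.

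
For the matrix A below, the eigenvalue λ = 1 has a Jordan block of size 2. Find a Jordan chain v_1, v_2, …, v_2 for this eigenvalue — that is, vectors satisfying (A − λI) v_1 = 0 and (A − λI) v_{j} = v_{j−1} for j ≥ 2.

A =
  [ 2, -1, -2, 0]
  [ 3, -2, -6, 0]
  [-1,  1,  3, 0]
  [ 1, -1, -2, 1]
A Jordan chain for λ = 1 of length 2:
v_1 = (1, 3, -1, 1)ᵀ
v_2 = (1, 0, 0, 0)ᵀ

Let N = A − (1)·I. We want v_2 with N^2 v_2 = 0 but N^1 v_2 ≠ 0; then v_{j-1} := N · v_j for j = 2, …, 2.

Pick v_2 = (1, 0, 0, 0)ᵀ.
Then v_1 = N · v_2 = (1, 3, -1, 1)ᵀ.

Sanity check: (A − (1)·I) v_1 = (0, 0, 0, 0)ᵀ = 0. ✓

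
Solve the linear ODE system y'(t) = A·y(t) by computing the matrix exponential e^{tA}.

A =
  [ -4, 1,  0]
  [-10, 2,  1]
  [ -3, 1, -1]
e^{tA} =
  [-t^2*exp(-t)/2 - 3*t*exp(-t) + exp(-t), t*exp(-t), t^2*exp(-t)/2]
  [-3*t^2*exp(-t)/2 - 10*t*exp(-t), 3*t*exp(-t) + exp(-t), 3*t^2*exp(-t)/2 + t*exp(-t)]
  [-t^2*exp(-t)/2 - 3*t*exp(-t), t*exp(-t), t^2*exp(-t)/2 + exp(-t)]

Strategy: write A = P · J · P⁻¹ where J is a Jordan canonical form, so e^{tA} = P · e^{tJ} · P⁻¹, and e^{tJ} can be computed block-by-block.

A has Jordan form
J =
  [-1,  1,  0]
  [ 0, -1,  1]
  [ 0,  0, -1]
(up to reordering of blocks).

Per-block formulas:
  For a 3×3 Jordan block J_3(-1): exp(t · J_3(-1)) = e^(-1t)·(I + t·N + (t^2/2)·N^2), where N is the 3×3 nilpotent shift.

After assembling e^{tJ} and conjugating by P, we get:

e^{tA} =
  [-t^2*exp(-t)/2 - 3*t*exp(-t) + exp(-t), t*exp(-t), t^2*exp(-t)/2]
  [-3*t^2*exp(-t)/2 - 10*t*exp(-t), 3*t*exp(-t) + exp(-t), 3*t^2*exp(-t)/2 + t*exp(-t)]
  [-t^2*exp(-t)/2 - 3*t*exp(-t), t*exp(-t), t^2*exp(-t)/2 + exp(-t)]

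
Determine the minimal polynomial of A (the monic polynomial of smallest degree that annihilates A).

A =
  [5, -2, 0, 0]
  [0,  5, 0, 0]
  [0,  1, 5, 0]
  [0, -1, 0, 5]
x^2 - 10*x + 25

The characteristic polynomial is χ_A(x) = (x - 5)^4, so the eigenvalues are known. The minimal polynomial is
  m_A(x) = Π_λ (x − λ)^{k_λ}
where k_λ is the size of the *largest* Jordan block for λ (equivalently, the smallest k with (A − λI)^k v = 0 for every generalised eigenvector v of λ).

  λ = 5: largest Jordan block has size 2, contributing (x − 5)^2

So m_A(x) = (x - 5)^2 = x^2 - 10*x + 25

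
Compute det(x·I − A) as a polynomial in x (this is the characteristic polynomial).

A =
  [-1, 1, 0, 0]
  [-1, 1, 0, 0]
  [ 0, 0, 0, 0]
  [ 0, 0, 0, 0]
x^4

Expanding det(x·I − A) (e.g. by cofactor expansion or by noting that A is similar to its Jordan form J, which has the same characteristic polynomial as A) gives
  χ_A(x) = x^4
which factors as x^4. The eigenvalues (with algebraic multiplicities) are λ = 0 with multiplicity 4.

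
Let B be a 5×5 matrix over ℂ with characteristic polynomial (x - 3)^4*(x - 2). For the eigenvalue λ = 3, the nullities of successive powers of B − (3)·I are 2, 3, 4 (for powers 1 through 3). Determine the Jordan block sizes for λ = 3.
Block sizes for λ = 3: [3, 1]

From the dimensions of kernels of powers, the number of Jordan blocks of size at least j is d_j − d_{j−1} where d_j = dim ker(N^j) (with d_0 = 0). Computing the differences gives [2, 1, 1].
The number of blocks of size exactly k is (#blocks of size ≥ k) − (#blocks of size ≥ k + 1), so the partition is: 1 block(s) of size 1, 1 block(s) of size 3.
In nonincreasing order the block sizes are [3, 1].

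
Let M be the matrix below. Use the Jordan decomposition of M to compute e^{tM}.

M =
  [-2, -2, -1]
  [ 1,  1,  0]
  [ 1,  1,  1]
e^{tM} =
  [t^2/2 - 2*t + 1, t^2/2 - 2*t, t^2/2 - t]
  [-t^2/2 + t, -t^2/2 + t + 1, -t^2/2]
  [t, t, t + 1]

Strategy: write M = P · J · P⁻¹ where J is a Jordan canonical form, so e^{tM} = P · e^{tJ} · P⁻¹, and e^{tJ} can be computed block-by-block.

M has Jordan form
J =
  [0, 1, 0]
  [0, 0, 1]
  [0, 0, 0]
(up to reordering of blocks).

Per-block formulas:
  For a 3×3 Jordan block J_3(0): exp(t · J_3(0)) = e^(0t)·(I + t·N + (t^2/2)·N^2), where N is the 3×3 nilpotent shift.

After assembling e^{tJ} and conjugating by P, we get:

e^{tM} =
  [t^2/2 - 2*t + 1, t^2/2 - 2*t, t^2/2 - t]
  [-t^2/2 + t, -t^2/2 + t + 1, -t^2/2]
  [t, t, t + 1]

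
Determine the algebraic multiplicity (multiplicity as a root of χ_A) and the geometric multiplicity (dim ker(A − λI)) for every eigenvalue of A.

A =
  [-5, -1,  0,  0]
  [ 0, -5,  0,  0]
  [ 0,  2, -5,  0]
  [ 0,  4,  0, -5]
λ = -5: alg = 4, geom = 3

Step 1 — factor the characteristic polynomial to read off the algebraic multiplicities:
  χ_A(x) = (x + 5)^4

Step 2 — compute geometric multiplicities via the rank-nullity identity g(λ) = n − rank(A − λI):
  rank(A − (-5)·I) = 1, so dim ker(A − (-5)·I) = n − 1 = 3

Summary:
  λ = -5: algebraic multiplicity = 4, geometric multiplicity = 3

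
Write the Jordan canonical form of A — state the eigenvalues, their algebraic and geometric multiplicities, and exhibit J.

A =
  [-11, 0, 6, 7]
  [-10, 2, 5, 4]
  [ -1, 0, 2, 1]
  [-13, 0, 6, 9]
J_1(-4) ⊕ J_3(2)

The characteristic polynomial is
  det(x·I − A) = x^4 - 2*x^3 - 12*x^2 + 40*x - 32 = (x - 2)^3*(x + 4)

Eigenvalues and multiplicities (the geometric multiplicity of λ is n − rank(A − λI), which equals the number of Jordan blocks for λ):
  λ = -4: algebraic multiplicity = 1, geometric multiplicity = 1
  λ = 2: algebraic multiplicity = 3, geometric multiplicity = 1

Determining the block sizes for each eigenvalue:
  λ = -4: one block (gm = 1), so the single block has size am = 1 → block sizes [1]
  λ = 2: one block (gm = 1), so the single block has size am = 3 → block sizes [3]

Assembling the blocks gives a Jordan form
J =
  [-4, 0, 0, 0]
  [ 0, 2, 1, 0]
  [ 0, 0, 2, 1]
  [ 0, 0, 0, 2]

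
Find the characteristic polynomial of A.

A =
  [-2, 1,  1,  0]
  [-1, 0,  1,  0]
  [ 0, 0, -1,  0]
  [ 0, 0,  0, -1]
x^4 + 4*x^3 + 6*x^2 + 4*x + 1

Expanding det(x·I − A) (e.g. by cofactor expansion or by noting that A is similar to its Jordan form J, which has the same characteristic polynomial as A) gives
  χ_A(x) = x^4 + 4*x^3 + 6*x^2 + 4*x + 1
which factors as (x + 1)^4. The eigenvalues (with algebraic multiplicities) are λ = -1 with multiplicity 4.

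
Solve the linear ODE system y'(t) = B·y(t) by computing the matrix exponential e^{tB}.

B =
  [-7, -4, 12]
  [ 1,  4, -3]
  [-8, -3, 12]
e^{tB} =
  [-10*t*exp(3*t) + exp(3*t), -4*t*exp(3*t), 12*t*exp(3*t)]
  [15*t^2*exp(3*t)/2 + t*exp(3*t), 3*t^2*exp(3*t) + t*exp(3*t) + exp(3*t), -9*t^2*exp(3*t) - 3*t*exp(3*t)]
  [5*t^2*exp(3*t)/2 - 8*t*exp(3*t), t^2*exp(3*t) - 3*t*exp(3*t), -3*t^2*exp(3*t) + 9*t*exp(3*t) + exp(3*t)]

Strategy: write B = P · J · P⁻¹ where J is a Jordan canonical form, so e^{tB} = P · e^{tJ} · P⁻¹, and e^{tJ} can be computed block-by-block.

B has Jordan form
J =
  [3, 1, 0]
  [0, 3, 1]
  [0, 0, 3]
(up to reordering of blocks).

Per-block formulas:
  For a 3×3 Jordan block J_3(3): exp(t · J_3(3)) = e^(3t)·(I + t·N + (t^2/2)·N^2), where N is the 3×3 nilpotent shift.

After assembling e^{tJ} and conjugating by P, we get:

e^{tB} =
  [-10*t*exp(3*t) + exp(3*t), -4*t*exp(3*t), 12*t*exp(3*t)]
  [15*t^2*exp(3*t)/2 + t*exp(3*t), 3*t^2*exp(3*t) + t*exp(3*t) + exp(3*t), -9*t^2*exp(3*t) - 3*t*exp(3*t)]
  [5*t^2*exp(3*t)/2 - 8*t*exp(3*t), t^2*exp(3*t) - 3*t*exp(3*t), -3*t^2*exp(3*t) + 9*t*exp(3*t) + exp(3*t)]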